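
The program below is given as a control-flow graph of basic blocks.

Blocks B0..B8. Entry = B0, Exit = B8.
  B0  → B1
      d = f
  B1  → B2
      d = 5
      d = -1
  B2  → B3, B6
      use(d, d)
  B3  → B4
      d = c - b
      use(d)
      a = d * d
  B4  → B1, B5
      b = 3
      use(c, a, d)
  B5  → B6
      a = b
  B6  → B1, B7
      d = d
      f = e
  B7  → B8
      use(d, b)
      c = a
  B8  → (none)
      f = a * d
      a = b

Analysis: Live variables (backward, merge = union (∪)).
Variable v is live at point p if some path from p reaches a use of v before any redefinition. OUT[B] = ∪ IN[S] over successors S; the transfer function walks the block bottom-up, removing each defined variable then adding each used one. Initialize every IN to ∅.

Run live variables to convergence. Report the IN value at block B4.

Answer: {a, c, d, e}

Derivation:
Converged values:
  B0:   IN={a, b, c, e, f}   OUT={a, b, c, e}
  B1:   IN={a, b, c, e}   OUT={a, b, c, d, e}
  B2:   IN={a, b, c, d, e}   OUT={a, b, c, d, e}
  B3:   IN={b, c, e}   OUT={a, c, d, e}
  B4:   IN={a, c, d, e}   OUT={a, b, c, d, e}
  B5:   IN={b, c, d, e}   OUT={a, b, c, d, e}
  B6:   IN={a, b, c, d, e}   OUT={a, b, c, d, e}
  B7:   IN={a, b, d}   OUT={a, b, d}
  B8:   IN={a, b, d}   OUT={}

Merge at B4: OUT[B4] = IN[B1] ⊔ IN[B5] = {a, b, c, d, e}
Applying B4's transfer function to that OUT value gives IN[B4] (row B4 above).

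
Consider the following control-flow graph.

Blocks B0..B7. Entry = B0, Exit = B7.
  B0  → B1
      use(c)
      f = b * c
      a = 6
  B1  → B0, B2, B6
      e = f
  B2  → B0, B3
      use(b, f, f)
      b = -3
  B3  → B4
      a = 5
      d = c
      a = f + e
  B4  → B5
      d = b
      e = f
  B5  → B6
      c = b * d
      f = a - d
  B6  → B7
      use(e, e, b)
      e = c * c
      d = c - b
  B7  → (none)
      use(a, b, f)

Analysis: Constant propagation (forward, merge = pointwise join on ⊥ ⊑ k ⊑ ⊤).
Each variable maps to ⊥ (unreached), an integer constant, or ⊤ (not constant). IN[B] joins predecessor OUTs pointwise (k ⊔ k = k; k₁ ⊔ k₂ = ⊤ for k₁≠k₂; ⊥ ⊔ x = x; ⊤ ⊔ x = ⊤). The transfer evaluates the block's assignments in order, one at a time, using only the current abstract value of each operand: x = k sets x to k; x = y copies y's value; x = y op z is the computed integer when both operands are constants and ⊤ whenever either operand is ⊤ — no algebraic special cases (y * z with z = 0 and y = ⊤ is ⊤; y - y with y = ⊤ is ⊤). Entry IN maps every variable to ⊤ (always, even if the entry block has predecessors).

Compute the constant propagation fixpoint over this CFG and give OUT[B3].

Answer: {a: ⊤, b: -3, c: ⊤, d: ⊤, e: ⊤, f: ⊤}

Derivation:
Per-block solution:
  B0:  IN=(all ⊤)  OUT={a:6; rest ⊤}
  B1:  IN={a:6; rest ⊤}  OUT={a:6; rest ⊤}
  B2:  IN={a:6; rest ⊤}  OUT={a:6, b:-3; rest ⊤}
  B3:  IN={a:6, b:-3; rest ⊤}  OUT={b:-3; rest ⊤}
  B4:  IN={b:-3; rest ⊤}  OUT={b:-3, d:-3; rest ⊤}
  B5:  IN={b:-3, d:-3; rest ⊤}  OUT={b:-3, c:9, d:-3; rest ⊤}
  B6:  IN=(all ⊤)  OUT=(all ⊤)
  B7:  IN=(all ⊤)  OUT=(all ⊤)

Merge at B3: IN[B3] = OUT[B2] = {a: 6, b: -3, c: ⊤, d: ⊤, e: ⊤, f: ⊤}
Applying B3's transfer function to that IN value gives OUT[B3] (row B3 above).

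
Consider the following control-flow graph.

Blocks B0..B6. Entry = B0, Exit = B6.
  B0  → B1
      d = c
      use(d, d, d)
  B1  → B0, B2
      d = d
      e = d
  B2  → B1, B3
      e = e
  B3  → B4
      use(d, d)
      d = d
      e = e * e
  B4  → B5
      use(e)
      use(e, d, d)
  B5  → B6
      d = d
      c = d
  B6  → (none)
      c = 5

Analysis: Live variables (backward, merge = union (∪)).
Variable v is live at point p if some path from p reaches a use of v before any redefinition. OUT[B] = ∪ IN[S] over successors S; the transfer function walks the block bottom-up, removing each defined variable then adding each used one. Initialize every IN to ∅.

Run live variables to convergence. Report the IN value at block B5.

Answer: {d}

Derivation:
Fixpoint table:
  B0:  IN={c}  OUT={c, d}
  B1:  IN={c, d}  OUT={c, d, e}
  B2:  IN={c, d, e}  OUT={c, d, e}
  B3:  IN={d, e}  OUT={d, e}
  B4:  IN={d, e}  OUT={d}
  B5:  IN={d}  OUT={}
  B6:  IN={}  OUT={}

Merge at B5: OUT[B5] = IN[B6] = {}
Applying B5's transfer function to that OUT value gives IN[B5] (row B5 above).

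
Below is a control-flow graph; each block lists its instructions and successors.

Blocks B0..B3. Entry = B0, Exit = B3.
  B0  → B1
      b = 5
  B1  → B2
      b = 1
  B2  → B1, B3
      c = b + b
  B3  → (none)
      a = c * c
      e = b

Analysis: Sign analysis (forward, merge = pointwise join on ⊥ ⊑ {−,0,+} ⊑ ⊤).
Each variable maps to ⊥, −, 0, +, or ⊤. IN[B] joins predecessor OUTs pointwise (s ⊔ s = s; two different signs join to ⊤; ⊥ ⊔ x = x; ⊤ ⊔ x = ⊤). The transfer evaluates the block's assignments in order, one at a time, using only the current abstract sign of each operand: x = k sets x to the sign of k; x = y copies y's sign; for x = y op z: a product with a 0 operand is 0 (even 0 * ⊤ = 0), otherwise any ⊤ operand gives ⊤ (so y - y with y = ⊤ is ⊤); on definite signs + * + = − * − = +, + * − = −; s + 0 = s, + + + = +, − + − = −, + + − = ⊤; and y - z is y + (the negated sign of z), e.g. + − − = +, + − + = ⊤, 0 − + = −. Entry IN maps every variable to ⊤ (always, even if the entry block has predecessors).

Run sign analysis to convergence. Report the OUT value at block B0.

Answer: {a: ⊤, b: +, c: ⊤, d: ⊤, e: ⊤, f: ⊤}

Derivation:
Per-block solution:
  B0:   IN=(all ⊤)   OUT={b:+; rest ⊤}
  B1:   IN={b:+; rest ⊤}   OUT={b:+; rest ⊤}
  B2:   IN={b:+; rest ⊤}   OUT={b:+, c:+; rest ⊤}
  B3:   IN={b:+, c:+; rest ⊤}   OUT={a:+, b:+, c:+, e:+; rest ⊤}

B0 is the boundary node: IN[B0] = {a: ⊤, b: ⊤, c: ⊤, d: ⊤, e: ⊤, f: ⊤}
Applying B0's transfer function to that IN value gives OUT[B0] (row B0 above).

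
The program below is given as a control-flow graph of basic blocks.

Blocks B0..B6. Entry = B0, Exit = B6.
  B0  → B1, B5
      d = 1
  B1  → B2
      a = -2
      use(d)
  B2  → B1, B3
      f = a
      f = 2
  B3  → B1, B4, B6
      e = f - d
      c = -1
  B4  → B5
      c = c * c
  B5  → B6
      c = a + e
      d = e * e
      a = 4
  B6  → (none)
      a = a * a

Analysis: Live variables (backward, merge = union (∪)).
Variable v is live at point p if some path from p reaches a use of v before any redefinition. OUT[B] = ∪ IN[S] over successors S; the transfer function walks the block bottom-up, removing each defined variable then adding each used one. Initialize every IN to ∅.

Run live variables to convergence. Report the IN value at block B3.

Converged values:
  B0:  IN={a, e}  OUT={a, d, e}
  B1:  IN={d}  OUT={a, d}
  B2:  IN={a, d}  OUT={a, d, f}
  B3:  IN={a, d, f}  OUT={a, c, d, e}
  B4:  IN={a, c, e}  OUT={a, e}
  B5:  IN={a, e}  OUT={a}
  B6:  IN={a}  OUT={}

Merge at B3: OUT[B3] = IN[B1] ⊔ IN[B4] ⊔ IN[B6] = {a, c, d, e}
Applying B3's transfer function to that OUT value gives IN[B3] (row B3 above).

Answer: {a, d, f}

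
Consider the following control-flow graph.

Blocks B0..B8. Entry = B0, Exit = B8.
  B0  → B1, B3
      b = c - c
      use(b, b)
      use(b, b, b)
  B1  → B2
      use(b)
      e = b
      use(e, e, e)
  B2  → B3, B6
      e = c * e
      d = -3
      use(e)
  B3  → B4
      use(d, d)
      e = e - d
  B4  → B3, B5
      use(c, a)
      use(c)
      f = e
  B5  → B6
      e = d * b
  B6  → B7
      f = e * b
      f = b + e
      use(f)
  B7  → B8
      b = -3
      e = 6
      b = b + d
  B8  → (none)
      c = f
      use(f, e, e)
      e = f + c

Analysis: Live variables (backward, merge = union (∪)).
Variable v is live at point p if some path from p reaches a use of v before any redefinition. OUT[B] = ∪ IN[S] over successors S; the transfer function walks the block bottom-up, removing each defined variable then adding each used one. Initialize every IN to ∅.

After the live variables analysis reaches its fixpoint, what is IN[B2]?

Answer: {a, b, c, e}

Derivation:
Per-block solution:
  B0:  IN={a, c, d, e}  OUT={a, b, c, d, e}
  B1:  IN={a, b, c}  OUT={a, b, c, e}
  B2:  IN={a, b, c, e}  OUT={a, b, c, d, e}
  B3:  IN={a, b, c, d, e}  OUT={a, b, c, d, e}
  B4:  IN={a, b, c, d, e}  OUT={a, b, c, d, e}
  B5:  IN={b, d}  OUT={b, d, e}
  B6:  IN={b, d, e}  OUT={d, f}
  B7:  IN={d, f}  OUT={e, f}
  B8:  IN={e, f}  OUT={}

Merge at B2: OUT[B2] = IN[B3] ⊔ IN[B6] = {a, b, c, d, e}
Applying B2's transfer function to that OUT value gives IN[B2] (row B2 above).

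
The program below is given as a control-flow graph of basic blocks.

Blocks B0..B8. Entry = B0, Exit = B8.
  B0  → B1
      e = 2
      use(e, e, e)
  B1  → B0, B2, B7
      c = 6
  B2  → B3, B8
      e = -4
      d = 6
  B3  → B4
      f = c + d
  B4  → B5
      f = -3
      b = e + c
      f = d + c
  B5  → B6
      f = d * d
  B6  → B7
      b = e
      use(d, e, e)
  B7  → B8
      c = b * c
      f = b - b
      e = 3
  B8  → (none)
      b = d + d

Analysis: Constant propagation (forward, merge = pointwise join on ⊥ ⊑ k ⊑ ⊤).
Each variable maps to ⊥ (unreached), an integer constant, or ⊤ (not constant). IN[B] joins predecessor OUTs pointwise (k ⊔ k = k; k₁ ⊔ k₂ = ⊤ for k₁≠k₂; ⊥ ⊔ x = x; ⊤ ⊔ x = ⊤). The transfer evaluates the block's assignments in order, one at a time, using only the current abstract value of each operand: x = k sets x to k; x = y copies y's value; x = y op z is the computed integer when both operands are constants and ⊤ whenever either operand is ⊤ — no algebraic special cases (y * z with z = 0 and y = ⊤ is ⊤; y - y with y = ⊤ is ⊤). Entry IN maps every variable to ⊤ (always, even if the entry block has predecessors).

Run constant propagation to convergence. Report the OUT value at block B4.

Per-block solution:
  B0: | IN=(all ⊤) | OUT={e:2; rest ⊤}
  B1: | IN={e:2; rest ⊤} | OUT={c:6, e:2; rest ⊤}
  B2: | IN={c:6, e:2; rest ⊤} | OUT={c:6, d:6, e:-4; rest ⊤}
  B3: | IN={c:6, d:6, e:-4; rest ⊤} | OUT={c:6, d:6, e:-4, f:12; rest ⊤}
  B4: | IN={c:6, d:6, e:-4, f:12; rest ⊤} | OUT={b:2, c:6, d:6, e:-4, f:12; rest ⊤}
  B5: | IN={b:2, c:6, d:6, e:-4, f:12; rest ⊤} | OUT={b:2, c:6, d:6, e:-4, f:36; rest ⊤}
  B6: | IN={b:2, c:6, d:6, e:-4, f:36; rest ⊤} | OUT={b:-4, c:6, d:6, e:-4, f:36; rest ⊤}
  B7: | IN={c:6; rest ⊤} | OUT={e:3; rest ⊤}
  B8: | IN=(all ⊤) | OUT=(all ⊤)

Merge at B4: IN[B4] = OUT[B3] = {a: ⊤, b: ⊤, c: 6, d: 6, e: -4, f: 12}
Applying B4's transfer function to that IN value gives OUT[B4] (row B4 above).

Answer: {a: ⊤, b: 2, c: 6, d: 6, e: -4, f: 12}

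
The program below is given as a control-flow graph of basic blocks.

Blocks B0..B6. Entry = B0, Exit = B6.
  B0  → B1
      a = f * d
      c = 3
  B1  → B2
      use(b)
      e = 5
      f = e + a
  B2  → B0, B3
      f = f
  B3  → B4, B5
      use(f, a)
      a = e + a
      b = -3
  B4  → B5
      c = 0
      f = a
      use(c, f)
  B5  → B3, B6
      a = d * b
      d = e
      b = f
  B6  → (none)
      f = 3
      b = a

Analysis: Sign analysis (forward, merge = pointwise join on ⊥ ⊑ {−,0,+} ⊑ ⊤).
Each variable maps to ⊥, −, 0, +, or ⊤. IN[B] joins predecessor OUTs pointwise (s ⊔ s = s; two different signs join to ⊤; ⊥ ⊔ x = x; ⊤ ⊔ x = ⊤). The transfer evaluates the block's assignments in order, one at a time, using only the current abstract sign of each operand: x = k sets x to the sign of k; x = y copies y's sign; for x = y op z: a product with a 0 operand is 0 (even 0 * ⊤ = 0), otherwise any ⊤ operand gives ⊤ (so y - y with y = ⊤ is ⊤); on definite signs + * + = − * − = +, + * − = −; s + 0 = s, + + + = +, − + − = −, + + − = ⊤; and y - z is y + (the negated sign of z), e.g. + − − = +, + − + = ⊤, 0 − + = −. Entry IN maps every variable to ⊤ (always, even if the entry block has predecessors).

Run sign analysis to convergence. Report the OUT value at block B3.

Answer: {a: ⊤, b: -, c: ⊤, d: ⊤, e: +, f: ⊤}

Trace:
Fixpoint table:
  B0:  IN=(all ⊤)  OUT={c:+; rest ⊤}
  B1:  IN={c:+; rest ⊤}  OUT={c:+, e:+; rest ⊤}
  B2:  IN={c:+, e:+; rest ⊤}  OUT={c:+, e:+; rest ⊤}
  B3:  IN={e:+; rest ⊤}  OUT={b:-, e:+; rest ⊤}
  B4:  IN={b:-, e:+; rest ⊤}  OUT={b:-, c:0, e:+; rest ⊤}
  B5:  IN={b:-, e:+; rest ⊤}  OUT={d:+, e:+; rest ⊤}
  B6:  IN={d:+, e:+; rest ⊤}  OUT={d:+, e:+, f:+; rest ⊤}

Merge at B3: IN[B3] = OUT[B2] ⊔ OUT[B5] = {a: ⊤, b: ⊤, c: ⊤, d: ⊤, e: +, f: ⊤}
Applying B3's transfer function to that IN value gives OUT[B3] (row B3 above).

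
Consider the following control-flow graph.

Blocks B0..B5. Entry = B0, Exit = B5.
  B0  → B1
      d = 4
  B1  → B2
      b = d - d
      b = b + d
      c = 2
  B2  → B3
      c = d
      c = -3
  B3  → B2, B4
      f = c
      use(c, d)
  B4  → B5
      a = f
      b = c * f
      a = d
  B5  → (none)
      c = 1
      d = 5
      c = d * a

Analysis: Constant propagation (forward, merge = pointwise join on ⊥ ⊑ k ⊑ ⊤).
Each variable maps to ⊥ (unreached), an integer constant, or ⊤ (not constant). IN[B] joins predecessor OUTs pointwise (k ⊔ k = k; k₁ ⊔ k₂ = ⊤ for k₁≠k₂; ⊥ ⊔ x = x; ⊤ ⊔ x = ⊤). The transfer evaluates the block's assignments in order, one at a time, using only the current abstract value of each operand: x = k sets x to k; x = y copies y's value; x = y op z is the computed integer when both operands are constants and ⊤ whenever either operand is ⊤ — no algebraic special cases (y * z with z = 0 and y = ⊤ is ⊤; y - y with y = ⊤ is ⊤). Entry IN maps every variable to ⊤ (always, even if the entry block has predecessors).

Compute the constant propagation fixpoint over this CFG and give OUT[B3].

Answer: {a: ⊤, b: 4, c: -3, d: 4, e: ⊤, f: -3}

Working:
Converged values:
  B0: | IN=(all ⊤) | OUT={d:4; rest ⊤}
  B1: | IN={d:4; rest ⊤} | OUT={b:4, c:2, d:4; rest ⊤}
  B2: | IN={b:4, d:4; rest ⊤} | OUT={b:4, c:-3, d:4; rest ⊤}
  B3: | IN={b:4, c:-3, d:4; rest ⊤} | OUT={b:4, c:-3, d:4, f:-3; rest ⊤}
  B4: | IN={b:4, c:-3, d:4, f:-3; rest ⊤} | OUT={a:4, b:9, c:-3, d:4, f:-3; rest ⊤}
  B5: | IN={a:4, b:9, c:-3, d:4, f:-3; rest ⊤} | OUT={a:4, b:9, c:20, d:5, f:-3; rest ⊤}

Merge at B3: IN[B3] = OUT[B2] = {a: ⊤, b: 4, c: -3, d: 4, e: ⊤, f: ⊤}
Applying B3's transfer function to that IN value gives OUT[B3] (row B3 above).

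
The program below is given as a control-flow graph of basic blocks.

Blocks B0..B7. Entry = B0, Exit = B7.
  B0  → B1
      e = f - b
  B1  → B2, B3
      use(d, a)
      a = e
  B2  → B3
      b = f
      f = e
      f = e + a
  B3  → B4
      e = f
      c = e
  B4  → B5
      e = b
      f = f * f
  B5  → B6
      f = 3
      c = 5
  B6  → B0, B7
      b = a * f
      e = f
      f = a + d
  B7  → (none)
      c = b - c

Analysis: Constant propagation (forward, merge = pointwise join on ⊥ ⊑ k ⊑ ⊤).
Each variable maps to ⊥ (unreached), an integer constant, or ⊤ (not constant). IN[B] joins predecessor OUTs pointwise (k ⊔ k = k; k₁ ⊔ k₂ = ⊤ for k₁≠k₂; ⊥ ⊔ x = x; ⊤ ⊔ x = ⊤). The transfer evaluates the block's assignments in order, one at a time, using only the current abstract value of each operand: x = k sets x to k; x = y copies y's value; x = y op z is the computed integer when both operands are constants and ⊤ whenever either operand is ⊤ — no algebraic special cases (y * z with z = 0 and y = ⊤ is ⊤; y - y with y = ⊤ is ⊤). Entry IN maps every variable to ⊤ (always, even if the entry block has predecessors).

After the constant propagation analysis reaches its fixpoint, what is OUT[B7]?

Answer: {a: ⊤, b: ⊤, c: ⊤, d: ⊤, e: 3, f: ⊤}

Working:
Fixpoint table:
  B0:   IN=(all ⊤)   OUT=(all ⊤)
  B1:   IN=(all ⊤)   OUT=(all ⊤)
  B2:   IN=(all ⊤)   OUT=(all ⊤)
  B3:   IN=(all ⊤)   OUT=(all ⊤)
  B4:   IN=(all ⊤)   OUT=(all ⊤)
  B5:   IN=(all ⊤)   OUT={c:5, f:3; rest ⊤}
  B6:   IN={c:5, f:3; rest ⊤}   OUT={c:5, e:3; rest ⊤}
  B7:   IN={c:5, e:3; rest ⊤}   OUT={e:3; rest ⊤}

Merge at B7: IN[B7] = OUT[B6] = {a: ⊤, b: ⊤, c: 5, d: ⊤, e: 3, f: ⊤}
Applying B7's transfer function to that IN value gives OUT[B7] (row B7 above).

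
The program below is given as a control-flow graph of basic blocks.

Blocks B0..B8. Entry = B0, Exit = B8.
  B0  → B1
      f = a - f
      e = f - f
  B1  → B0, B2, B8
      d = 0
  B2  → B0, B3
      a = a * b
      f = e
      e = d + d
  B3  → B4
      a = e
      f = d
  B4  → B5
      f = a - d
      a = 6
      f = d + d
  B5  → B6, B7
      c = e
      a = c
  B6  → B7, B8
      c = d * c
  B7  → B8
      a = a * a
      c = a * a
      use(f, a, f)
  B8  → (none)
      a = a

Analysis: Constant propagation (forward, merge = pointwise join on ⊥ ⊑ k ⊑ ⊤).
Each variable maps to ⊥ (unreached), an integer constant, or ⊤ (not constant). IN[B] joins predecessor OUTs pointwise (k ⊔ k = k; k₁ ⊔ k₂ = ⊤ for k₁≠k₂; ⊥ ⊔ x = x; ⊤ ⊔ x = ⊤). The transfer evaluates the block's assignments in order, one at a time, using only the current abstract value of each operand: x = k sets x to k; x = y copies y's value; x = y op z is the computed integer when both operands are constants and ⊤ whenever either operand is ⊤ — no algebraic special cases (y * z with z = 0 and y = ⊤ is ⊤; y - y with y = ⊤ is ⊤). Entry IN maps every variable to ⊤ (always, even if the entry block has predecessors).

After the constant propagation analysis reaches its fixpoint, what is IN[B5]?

Converged values:
  B0: | IN=(all ⊤) | OUT=(all ⊤)
  B1: | IN=(all ⊤) | OUT={d:0; rest ⊤}
  B2: | IN={d:0; rest ⊤} | OUT={d:0, e:0; rest ⊤}
  B3: | IN={d:0, e:0; rest ⊤} | OUT={a:0, d:0, e:0, f:0; rest ⊤}
  B4: | IN={a:0, d:0, e:0, f:0; rest ⊤} | OUT={a:6, d:0, e:0, f:0; rest ⊤}
  B5: | IN={a:6, d:0, e:0, f:0; rest ⊤} | OUT={a:0, c:0, d:0, e:0, f:0; rest ⊤}
  B6: | IN={a:0, c:0, d:0, e:0, f:0; rest ⊤} | OUT={a:0, c:0, d:0, e:0, f:0; rest ⊤}
  B7: | IN={a:0, c:0, d:0, e:0, f:0; rest ⊤} | OUT={a:0, c:0, d:0, e:0, f:0; rest ⊤}
  B8: | IN={d:0; rest ⊤} | OUT={d:0; rest ⊤}

Merge at B5: IN[B5] = OUT[B4] = {a: 6, b: ⊤, c: ⊤, d: 0, e: 0, f: 0}

Answer: {a: 6, b: ⊤, c: ⊤, d: 0, e: 0, f: 0}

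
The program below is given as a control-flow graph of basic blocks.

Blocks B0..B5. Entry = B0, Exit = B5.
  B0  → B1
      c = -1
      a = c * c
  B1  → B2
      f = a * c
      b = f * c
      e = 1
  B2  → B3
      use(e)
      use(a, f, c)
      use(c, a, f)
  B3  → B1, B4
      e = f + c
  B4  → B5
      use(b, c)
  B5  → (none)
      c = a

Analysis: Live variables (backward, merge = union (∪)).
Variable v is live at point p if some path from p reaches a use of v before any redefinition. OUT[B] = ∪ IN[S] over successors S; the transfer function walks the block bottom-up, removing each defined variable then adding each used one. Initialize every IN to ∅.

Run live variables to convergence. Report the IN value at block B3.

Answer: {a, b, c, f}

Trace:
Converged values:
  B0: | IN={} | OUT={a, c}
  B1: | IN={a, c} | OUT={a, b, c, e, f}
  B2: | IN={a, b, c, e, f} | OUT={a, b, c, f}
  B3: | IN={a, b, c, f} | OUT={a, b, c}
  B4: | IN={a, b, c} | OUT={a}
  B5: | IN={a} | OUT={}

Merge at B3: OUT[B3] = IN[B1] ⊔ IN[B4] = {a, b, c}
Applying B3's transfer function to that OUT value gives IN[B3] (row B3 above).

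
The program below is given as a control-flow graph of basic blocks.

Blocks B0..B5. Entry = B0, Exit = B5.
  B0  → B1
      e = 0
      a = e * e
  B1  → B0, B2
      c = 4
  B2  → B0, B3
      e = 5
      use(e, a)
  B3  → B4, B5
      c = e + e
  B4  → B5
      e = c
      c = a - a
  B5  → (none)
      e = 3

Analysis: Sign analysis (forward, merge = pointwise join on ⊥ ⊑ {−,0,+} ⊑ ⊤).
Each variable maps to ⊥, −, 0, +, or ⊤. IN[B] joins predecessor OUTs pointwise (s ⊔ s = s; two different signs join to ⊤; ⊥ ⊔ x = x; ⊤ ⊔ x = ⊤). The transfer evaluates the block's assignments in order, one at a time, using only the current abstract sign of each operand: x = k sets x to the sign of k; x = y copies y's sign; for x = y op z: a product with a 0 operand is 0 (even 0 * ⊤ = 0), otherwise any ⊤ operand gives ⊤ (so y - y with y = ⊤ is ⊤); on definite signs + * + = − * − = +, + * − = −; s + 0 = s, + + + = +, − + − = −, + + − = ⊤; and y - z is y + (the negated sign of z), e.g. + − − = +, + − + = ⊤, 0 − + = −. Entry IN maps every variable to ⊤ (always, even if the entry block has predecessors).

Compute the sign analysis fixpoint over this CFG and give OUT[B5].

Answer: {a: 0, b: ⊤, c: ⊤, d: ⊤, e: +, f: ⊤}

Derivation:
Converged values:
  B0: | IN=(all ⊤) | OUT={a:0, e:0; rest ⊤}
  B1: | IN={a:0, e:0; rest ⊤} | OUT={a:0, c:+, e:0; rest ⊤}
  B2: | IN={a:0, c:+, e:0; rest ⊤} | OUT={a:0, c:+, e:+; rest ⊤}
  B3: | IN={a:0, c:+, e:+; rest ⊤} | OUT={a:0, c:+, e:+; rest ⊤}
  B4: | IN={a:0, c:+, e:+; rest ⊤} | OUT={a:0, c:0, e:+; rest ⊤}
  B5: | IN={a:0, e:+; rest ⊤} | OUT={a:0, e:+; rest ⊤}

Merge at B5: IN[B5] = OUT[B3] ⊔ OUT[B4] = {a: 0, b: ⊤, c: ⊤, d: ⊤, e: +, f: ⊤}
Applying B5's transfer function to that IN value gives OUT[B5] (row B5 above).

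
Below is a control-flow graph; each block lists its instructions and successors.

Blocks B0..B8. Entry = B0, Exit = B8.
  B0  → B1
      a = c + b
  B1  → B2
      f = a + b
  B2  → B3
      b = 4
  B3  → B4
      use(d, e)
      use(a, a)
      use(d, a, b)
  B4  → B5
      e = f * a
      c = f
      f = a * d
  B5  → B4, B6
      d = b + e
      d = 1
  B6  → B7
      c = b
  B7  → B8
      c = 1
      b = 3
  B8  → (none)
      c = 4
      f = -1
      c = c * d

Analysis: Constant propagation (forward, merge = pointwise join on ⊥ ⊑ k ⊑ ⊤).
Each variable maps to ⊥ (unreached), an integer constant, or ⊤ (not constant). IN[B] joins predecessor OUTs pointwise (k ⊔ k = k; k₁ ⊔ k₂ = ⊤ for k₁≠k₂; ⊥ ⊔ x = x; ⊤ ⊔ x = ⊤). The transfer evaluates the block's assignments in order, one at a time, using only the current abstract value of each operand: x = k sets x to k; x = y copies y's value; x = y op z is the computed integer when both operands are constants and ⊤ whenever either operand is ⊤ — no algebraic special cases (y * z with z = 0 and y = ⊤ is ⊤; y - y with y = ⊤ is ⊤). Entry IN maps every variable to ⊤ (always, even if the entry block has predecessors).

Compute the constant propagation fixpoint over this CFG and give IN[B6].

Converged values:
  B0: | IN=(all ⊤) | OUT=(all ⊤)
  B1: | IN=(all ⊤) | OUT=(all ⊤)
  B2: | IN=(all ⊤) | OUT={b:4; rest ⊤}
  B3: | IN={b:4; rest ⊤} | OUT={b:4; rest ⊤}
  B4: | IN={b:4; rest ⊤} | OUT={b:4; rest ⊤}
  B5: | IN={b:4; rest ⊤} | OUT={b:4, d:1; rest ⊤}
  B6: | IN={b:4, d:1; rest ⊤} | OUT={b:4, c:4, d:1; rest ⊤}
  B7: | IN={b:4, c:4, d:1; rest ⊤} | OUT={b:3, c:1, d:1; rest ⊤}
  B8: | IN={b:3, c:1, d:1; rest ⊤} | OUT={b:3, c:4, d:1, f:-1; rest ⊤}

Merge at B6: IN[B6] = OUT[B5] = {a: ⊤, b: 4, c: ⊤, d: 1, e: ⊤, f: ⊤}

Answer: {a: ⊤, b: 4, c: ⊤, d: 1, e: ⊤, f: ⊤}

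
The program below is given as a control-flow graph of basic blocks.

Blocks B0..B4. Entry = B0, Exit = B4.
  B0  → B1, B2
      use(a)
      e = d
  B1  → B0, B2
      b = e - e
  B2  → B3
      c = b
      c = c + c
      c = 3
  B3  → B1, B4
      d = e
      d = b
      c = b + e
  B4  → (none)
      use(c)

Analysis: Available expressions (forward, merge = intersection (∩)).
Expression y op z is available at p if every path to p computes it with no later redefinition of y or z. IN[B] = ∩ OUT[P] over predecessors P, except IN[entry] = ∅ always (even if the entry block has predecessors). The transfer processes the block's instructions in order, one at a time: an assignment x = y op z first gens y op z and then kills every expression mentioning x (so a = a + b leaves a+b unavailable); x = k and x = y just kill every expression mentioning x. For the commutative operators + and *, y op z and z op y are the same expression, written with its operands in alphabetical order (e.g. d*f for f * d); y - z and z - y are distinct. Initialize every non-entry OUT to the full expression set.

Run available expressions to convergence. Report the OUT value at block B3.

Answer: {b+e}

Trace:
Per-block solution:
  B0:   IN={}   OUT={}
  B1:   IN={}   OUT={e-e}
  B2:   IN={}   OUT={}
  B3:   IN={}   OUT={b+e}
  B4:   IN={b+e}   OUT={b+e}

Merge at B3: IN[B3] = OUT[B2] = {}
Applying B3's transfer function to that IN value gives OUT[B3] (row B3 above).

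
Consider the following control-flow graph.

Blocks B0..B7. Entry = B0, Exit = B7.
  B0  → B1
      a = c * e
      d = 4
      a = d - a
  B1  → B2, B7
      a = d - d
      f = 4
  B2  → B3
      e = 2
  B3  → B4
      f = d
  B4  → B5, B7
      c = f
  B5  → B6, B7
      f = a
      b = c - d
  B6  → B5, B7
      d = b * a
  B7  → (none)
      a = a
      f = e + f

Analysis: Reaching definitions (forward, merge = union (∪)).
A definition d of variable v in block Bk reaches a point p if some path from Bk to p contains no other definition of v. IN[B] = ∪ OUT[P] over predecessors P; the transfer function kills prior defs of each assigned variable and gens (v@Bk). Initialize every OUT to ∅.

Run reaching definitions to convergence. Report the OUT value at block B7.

Converged values:
  B0:  IN={}  OUT={a@B0, d@B0}
  B1:  IN={a@B0, d@B0}  OUT={a@B1, d@B0, f@B1}
  B2:  IN={a@B1, d@B0, f@B1}  OUT={a@B1, d@B0, e@B2, f@B1}
  B3:  IN={a@B1, d@B0, e@B2, f@B1}  OUT={a@B1, d@B0, e@B2, f@B3}
  B4:  IN={a@B1, d@B0, e@B2, f@B3}  OUT={a@B1, c@B4, d@B0, e@B2, f@B3}
  B5:  IN={a@B1, b@B5, c@B4, d@B0, d@B6, e@B2, f@B3, f@B5}  OUT={a@B1, b@B5, c@B4, d@B0, d@B6, e@B2, f@B5}
  B6:  IN={a@B1, b@B5, c@B4, d@B0, d@B6, e@B2, f@B5}  OUT={a@B1, b@B5, c@B4, d@B6, e@B2, f@B5}
  B7:  IN={a@B1, b@B5, c@B4, d@B0, d@B6, e@B2, f@B1, f@B3, f@B5}  OUT={a@B7, b@B5, c@B4, d@B0, d@B6, e@B2, f@B7}

Merge at B7: IN[B7] = OUT[B1] ⊔ OUT[B4] ⊔ OUT[B5] ⊔ OUT[B6] = {a@B1, b@B5, c@B4, d@B0, d@B6, e@B2, f@B1, f@B3, f@B5}
Applying B7's transfer function to that IN value gives OUT[B7] (row B7 above).

Answer: {a@B7, b@B5, c@B4, d@B0, d@B6, e@B2, f@B7}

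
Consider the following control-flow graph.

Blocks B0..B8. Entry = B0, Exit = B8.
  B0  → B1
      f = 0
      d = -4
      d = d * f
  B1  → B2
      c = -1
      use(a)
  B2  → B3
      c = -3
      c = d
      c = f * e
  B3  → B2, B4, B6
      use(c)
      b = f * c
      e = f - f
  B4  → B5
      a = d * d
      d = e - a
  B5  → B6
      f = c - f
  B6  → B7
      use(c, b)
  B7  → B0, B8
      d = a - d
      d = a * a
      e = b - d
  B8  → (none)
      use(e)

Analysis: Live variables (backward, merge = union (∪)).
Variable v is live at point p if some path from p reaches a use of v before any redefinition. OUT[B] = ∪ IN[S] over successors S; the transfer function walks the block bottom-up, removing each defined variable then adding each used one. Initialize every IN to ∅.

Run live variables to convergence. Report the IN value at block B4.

Answer: {b, c, d, e, f}

Working:
Fixpoint table:
  B0: | IN={a, e} | OUT={a, d, e, f}
  B1: | IN={a, d, e, f} | OUT={a, d, e, f}
  B2: | IN={a, d, e, f} | OUT={a, c, d, f}
  B3: | IN={a, c, d, f} | OUT={a, b, c, d, e, f}
  B4: | IN={b, c, d, e, f} | OUT={a, b, c, d, f}
  B5: | IN={a, b, c, d, f} | OUT={a, b, c, d}
  B6: | IN={a, b, c, d} | OUT={a, b, d}
  B7: | IN={a, b, d} | OUT={a, e}
  B8: | IN={e} | OUT={}

Merge at B4: OUT[B4] = IN[B5] = {a, b, c, d, f}
Applying B4's transfer function to that OUT value gives IN[B4] (row B4 above).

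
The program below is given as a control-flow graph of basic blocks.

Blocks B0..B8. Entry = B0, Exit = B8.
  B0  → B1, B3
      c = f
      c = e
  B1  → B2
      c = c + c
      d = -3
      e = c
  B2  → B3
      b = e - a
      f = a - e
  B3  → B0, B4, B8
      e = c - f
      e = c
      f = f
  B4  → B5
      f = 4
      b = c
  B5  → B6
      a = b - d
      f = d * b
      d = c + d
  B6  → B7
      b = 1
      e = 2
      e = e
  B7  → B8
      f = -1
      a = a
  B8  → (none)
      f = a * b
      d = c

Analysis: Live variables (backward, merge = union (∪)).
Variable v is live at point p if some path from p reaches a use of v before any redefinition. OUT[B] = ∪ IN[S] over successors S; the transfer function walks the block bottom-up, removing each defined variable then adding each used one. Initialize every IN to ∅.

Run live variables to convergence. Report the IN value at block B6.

Answer: {a, c}

Trace:
Per-block solution:
  B0:  IN={a, b, d, e, f}  OUT={a, b, c, d, f}
  B1:  IN={a, c}  OUT={a, c, d, e}
  B2:  IN={a, c, d, e}  OUT={a, b, c, d, f}
  B3:  IN={a, b, c, d, f}  OUT={a, b, c, d, e, f}
  B4:  IN={c, d}  OUT={b, c, d}
  B5:  IN={b, c, d}  OUT={a, c}
  B6:  IN={a, c}  OUT={a, b, c}
  B7:  IN={a, b, c}  OUT={a, b, c}
  B8:  IN={a, b, c}  OUT={}

Merge at B6: OUT[B6] = IN[B7] = {a, b, c}
Applying B6's transfer function to that OUT value gives IN[B6] (row B6 above).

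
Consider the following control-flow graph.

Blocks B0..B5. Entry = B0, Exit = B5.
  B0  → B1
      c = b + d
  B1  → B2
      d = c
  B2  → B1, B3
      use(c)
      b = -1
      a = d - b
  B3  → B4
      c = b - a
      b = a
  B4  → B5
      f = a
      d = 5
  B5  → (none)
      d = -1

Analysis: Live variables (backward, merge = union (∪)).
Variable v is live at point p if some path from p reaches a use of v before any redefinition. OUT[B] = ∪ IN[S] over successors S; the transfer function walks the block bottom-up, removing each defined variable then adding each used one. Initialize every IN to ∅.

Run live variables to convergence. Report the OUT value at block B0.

Answer: {c}

Derivation:
Per-block solution:
  B0:  IN={b, d}  OUT={c}
  B1:  IN={c}  OUT={c, d}
  B2:  IN={c, d}  OUT={a, b, c}
  B3:  IN={a, b}  OUT={a}
  B4:  IN={a}  OUT={}
  B5:  IN={}  OUT={}

Merge at B0: OUT[B0] = IN[B1] = {c}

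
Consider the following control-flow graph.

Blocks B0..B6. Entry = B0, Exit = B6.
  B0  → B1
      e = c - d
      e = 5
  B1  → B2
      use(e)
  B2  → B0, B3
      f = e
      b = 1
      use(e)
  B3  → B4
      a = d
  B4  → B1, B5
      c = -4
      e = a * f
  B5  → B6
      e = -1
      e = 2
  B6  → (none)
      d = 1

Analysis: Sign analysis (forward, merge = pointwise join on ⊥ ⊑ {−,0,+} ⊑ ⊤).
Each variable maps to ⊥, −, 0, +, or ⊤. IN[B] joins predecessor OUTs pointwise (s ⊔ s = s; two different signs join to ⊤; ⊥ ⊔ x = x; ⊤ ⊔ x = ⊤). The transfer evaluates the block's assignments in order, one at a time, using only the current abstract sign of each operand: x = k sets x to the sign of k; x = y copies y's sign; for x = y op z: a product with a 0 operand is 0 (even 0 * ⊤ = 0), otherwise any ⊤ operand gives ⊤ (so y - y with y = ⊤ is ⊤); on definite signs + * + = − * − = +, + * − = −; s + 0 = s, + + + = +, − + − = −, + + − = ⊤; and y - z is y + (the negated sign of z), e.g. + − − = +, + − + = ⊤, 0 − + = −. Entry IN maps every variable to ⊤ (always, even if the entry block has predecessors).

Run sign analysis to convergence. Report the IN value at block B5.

Answer: {a: ⊤, b: +, c: -, d: ⊤, e: ⊤, f: ⊤}

Working:
Converged values:
  B0:   IN=(all ⊤)   OUT={e:+; rest ⊤}
  B1:   IN=(all ⊤)   OUT=(all ⊤)
  B2:   IN=(all ⊤)   OUT={b:+; rest ⊤}
  B3:   IN={b:+; rest ⊤}   OUT={b:+; rest ⊤}
  B4:   IN={b:+; rest ⊤}   OUT={b:+, c:-; rest ⊤}
  B5:   IN={b:+, c:-; rest ⊤}   OUT={b:+, c:-, e:+; rest ⊤}
  B6:   IN={b:+, c:-, e:+; rest ⊤}   OUT={b:+, c:-, d:+, e:+; rest ⊤}

Merge at B5: IN[B5] = OUT[B4] = {a: ⊤, b: +, c: -, d: ⊤, e: ⊤, f: ⊤}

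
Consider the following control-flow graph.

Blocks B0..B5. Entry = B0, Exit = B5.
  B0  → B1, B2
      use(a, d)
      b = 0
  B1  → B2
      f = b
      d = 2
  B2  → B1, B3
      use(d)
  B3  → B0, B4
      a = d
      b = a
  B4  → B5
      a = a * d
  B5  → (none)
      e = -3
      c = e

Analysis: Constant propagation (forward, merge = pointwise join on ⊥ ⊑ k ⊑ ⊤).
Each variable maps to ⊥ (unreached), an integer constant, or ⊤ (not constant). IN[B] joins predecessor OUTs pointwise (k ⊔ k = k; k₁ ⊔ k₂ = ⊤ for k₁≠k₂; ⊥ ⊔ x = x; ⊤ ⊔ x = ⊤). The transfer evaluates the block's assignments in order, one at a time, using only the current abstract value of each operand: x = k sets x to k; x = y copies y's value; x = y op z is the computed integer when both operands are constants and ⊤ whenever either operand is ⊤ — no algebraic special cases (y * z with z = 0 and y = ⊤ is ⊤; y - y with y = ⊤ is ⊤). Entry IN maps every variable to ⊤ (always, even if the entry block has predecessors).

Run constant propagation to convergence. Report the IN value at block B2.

Fixpoint table:
  B0:  IN=(all ⊤)  OUT={b:0; rest ⊤}
  B1:  IN={b:0; rest ⊤}  OUT={b:0, d:2, f:0; rest ⊤}
  B2:  IN={b:0; rest ⊤}  OUT={b:0; rest ⊤}
  B3:  IN={b:0; rest ⊤}  OUT=(all ⊤)
  B4:  IN=(all ⊤)  OUT=(all ⊤)
  B5:  IN=(all ⊤)  OUT={c:-3, e:-3; rest ⊤}

Merge at B2: IN[B2] = OUT[B0] ⊔ OUT[B1] = {a: ⊤, b: 0, c: ⊤, d: ⊤, e: ⊤, f: ⊤}

Answer: {a: ⊤, b: 0, c: ⊤, d: ⊤, e: ⊤, f: ⊤}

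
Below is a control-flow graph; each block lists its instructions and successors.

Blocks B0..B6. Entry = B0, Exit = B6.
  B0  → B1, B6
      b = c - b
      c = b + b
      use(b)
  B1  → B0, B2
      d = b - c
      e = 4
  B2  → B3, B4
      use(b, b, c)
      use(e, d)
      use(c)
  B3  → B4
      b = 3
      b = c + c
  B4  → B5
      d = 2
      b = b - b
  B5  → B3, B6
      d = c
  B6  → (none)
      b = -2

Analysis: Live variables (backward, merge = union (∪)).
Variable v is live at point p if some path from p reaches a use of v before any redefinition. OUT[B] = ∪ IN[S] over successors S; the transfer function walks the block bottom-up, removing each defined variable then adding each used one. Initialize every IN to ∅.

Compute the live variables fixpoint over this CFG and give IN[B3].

Answer: {c}

Trace:
Fixpoint table:
  B0:   IN={b, c}   OUT={b, c}
  B1:   IN={b, c}   OUT={b, c, d, e}
  B2:   IN={b, c, d, e}   OUT={b, c}
  B3:   IN={c}   OUT={b, c}
  B4:   IN={b, c}   OUT={c}
  B5:   IN={c}   OUT={c}
  B6:   IN={}   OUT={}

Merge at B3: OUT[B3] = IN[B4] = {b, c}
Applying B3's transfer function to that OUT value gives IN[B3] (row B3 above).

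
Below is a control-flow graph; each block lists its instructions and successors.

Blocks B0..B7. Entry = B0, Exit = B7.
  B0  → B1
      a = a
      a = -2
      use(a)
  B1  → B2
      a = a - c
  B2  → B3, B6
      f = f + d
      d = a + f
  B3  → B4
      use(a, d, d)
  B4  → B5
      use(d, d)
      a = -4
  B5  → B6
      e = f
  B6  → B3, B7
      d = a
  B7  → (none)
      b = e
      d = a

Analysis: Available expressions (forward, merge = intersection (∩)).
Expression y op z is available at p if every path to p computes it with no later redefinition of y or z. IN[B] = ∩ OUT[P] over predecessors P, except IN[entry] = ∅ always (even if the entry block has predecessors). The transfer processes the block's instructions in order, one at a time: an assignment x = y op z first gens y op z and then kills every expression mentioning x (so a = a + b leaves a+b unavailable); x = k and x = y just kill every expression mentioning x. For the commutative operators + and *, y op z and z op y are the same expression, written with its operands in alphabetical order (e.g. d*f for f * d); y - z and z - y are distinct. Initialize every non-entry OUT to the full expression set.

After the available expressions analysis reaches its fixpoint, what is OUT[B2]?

Answer: {a+f}

Derivation:
Converged values:
  B0: | IN={} | OUT={}
  B1: | IN={} | OUT={}
  B2: | IN={} | OUT={a+f}
  B3: | IN={} | OUT={}
  B4: | IN={} | OUT={}
  B5: | IN={} | OUT={}
  B6: | IN={} | OUT={}
  B7: | IN={} | OUT={}

Merge at B2: IN[B2] = OUT[B1] = {}
Applying B2's transfer function to that IN value gives OUT[B2] (row B2 above).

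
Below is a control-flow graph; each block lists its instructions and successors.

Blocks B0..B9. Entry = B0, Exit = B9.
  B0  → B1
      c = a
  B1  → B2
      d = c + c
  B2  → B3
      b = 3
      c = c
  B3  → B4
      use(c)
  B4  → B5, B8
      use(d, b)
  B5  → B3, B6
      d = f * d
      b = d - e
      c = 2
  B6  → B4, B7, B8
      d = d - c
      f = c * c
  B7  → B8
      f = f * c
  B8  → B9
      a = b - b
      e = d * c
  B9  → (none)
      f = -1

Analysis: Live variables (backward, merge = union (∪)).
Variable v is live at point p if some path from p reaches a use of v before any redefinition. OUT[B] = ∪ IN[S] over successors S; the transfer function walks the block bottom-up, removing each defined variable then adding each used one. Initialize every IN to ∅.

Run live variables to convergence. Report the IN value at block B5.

Answer: {d, e, f}

Trace:
Converged values:
  B0: | IN={a, e, f} | OUT={c, e, f}
  B1: | IN={c, e, f} | OUT={c, d, e, f}
  B2: | IN={c, d, e, f} | OUT={b, c, d, e, f}
  B3: | IN={b, c, d, e, f} | OUT={b, c, d, e, f}
  B4: | IN={b, c, d, e, f} | OUT={b, c, d, e, f}
  B5: | IN={d, e, f} | OUT={b, c, d, e, f}
  B6: | IN={b, c, d, e} | OUT={b, c, d, e, f}
  B7: | IN={b, c, d, f} | OUT={b, c, d}
  B8: | IN={b, c, d} | OUT={}
  B9: | IN={} | OUT={}

Merge at B5: OUT[B5] = IN[B3] ⊔ IN[B6] = {b, c, d, e, f}
Applying B5's transfer function to that OUT value gives IN[B5] (row B5 above).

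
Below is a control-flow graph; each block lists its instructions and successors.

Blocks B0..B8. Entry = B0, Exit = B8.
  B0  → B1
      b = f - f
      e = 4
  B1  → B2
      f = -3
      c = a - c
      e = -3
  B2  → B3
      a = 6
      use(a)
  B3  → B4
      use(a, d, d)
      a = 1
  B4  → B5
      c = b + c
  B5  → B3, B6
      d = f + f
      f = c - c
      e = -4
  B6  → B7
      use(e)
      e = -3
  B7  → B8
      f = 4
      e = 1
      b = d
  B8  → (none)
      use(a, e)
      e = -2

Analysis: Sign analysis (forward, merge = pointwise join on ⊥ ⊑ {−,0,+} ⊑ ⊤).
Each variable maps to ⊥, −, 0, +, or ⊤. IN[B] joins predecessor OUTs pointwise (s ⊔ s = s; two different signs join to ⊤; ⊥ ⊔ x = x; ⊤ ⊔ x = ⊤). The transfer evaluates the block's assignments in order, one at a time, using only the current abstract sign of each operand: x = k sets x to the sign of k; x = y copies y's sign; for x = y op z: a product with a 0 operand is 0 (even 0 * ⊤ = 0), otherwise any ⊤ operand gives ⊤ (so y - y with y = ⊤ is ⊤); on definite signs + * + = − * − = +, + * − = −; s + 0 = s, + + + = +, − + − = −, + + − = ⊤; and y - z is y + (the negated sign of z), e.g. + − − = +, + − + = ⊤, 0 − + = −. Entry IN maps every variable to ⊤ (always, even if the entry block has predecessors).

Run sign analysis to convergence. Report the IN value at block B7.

Answer: {a: +, b: ⊤, c: ⊤, d: ⊤, e: -, f: ⊤}

Trace:
Fixpoint table:
  B0:   IN=(all ⊤)   OUT={e:+; rest ⊤}
  B1:   IN={e:+; rest ⊤}   OUT={e:-, f:-; rest ⊤}
  B2:   IN={e:-, f:-; rest ⊤}   OUT={a:+, e:-, f:-; rest ⊤}
  B3:   IN={a:+, e:-; rest ⊤}   OUT={a:+, e:-; rest ⊤}
  B4:   IN={a:+, e:-; rest ⊤}   OUT={a:+, e:-; rest ⊤}
  B5:   IN={a:+, e:-; rest ⊤}   OUT={a:+, e:-; rest ⊤}
  B6:   IN={a:+, e:-; rest ⊤}   OUT={a:+, e:-; rest ⊤}
  B7:   IN={a:+, e:-; rest ⊤}   OUT={a:+, e:+, f:+; rest ⊤}
  B8:   IN={a:+, e:+, f:+; rest ⊤}   OUT={a:+, e:-, f:+; rest ⊤}

Merge at B7: IN[B7] = OUT[B6] = {a: +, b: ⊤, c: ⊤, d: ⊤, e: -, f: ⊤}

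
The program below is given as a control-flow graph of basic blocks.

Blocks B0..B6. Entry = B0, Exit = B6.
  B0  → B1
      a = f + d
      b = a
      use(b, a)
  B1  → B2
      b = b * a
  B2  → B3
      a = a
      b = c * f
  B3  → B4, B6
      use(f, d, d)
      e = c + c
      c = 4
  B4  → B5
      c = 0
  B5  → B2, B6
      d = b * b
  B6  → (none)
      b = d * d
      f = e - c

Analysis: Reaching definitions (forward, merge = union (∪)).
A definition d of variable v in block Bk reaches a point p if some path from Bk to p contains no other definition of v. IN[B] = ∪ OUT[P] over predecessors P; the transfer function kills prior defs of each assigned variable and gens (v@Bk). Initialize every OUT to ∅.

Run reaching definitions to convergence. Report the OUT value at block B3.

Converged values:
  B0:   IN={}   OUT={a@B0, b@B0}
  B1:   IN={a@B0, b@B0}   OUT={a@B0, b@B1}
  B2:   IN={a@B0, a@B2, b@B1, b@B2, c@B4, d@B5, e@B3}   OUT={a@B2, b@B2, c@B4, d@B5, e@B3}
  B3:   IN={a@B2, b@B2, c@B4, d@B5, e@B3}   OUT={a@B2, b@B2, c@B3, d@B5, e@B3}
  B4:   IN={a@B2, b@B2, c@B3, d@B5, e@B3}   OUT={a@B2, b@B2, c@B4, d@B5, e@B3}
  B5:   IN={a@B2, b@B2, c@B4, d@B5, e@B3}   OUT={a@B2, b@B2, c@B4, d@B5, e@B3}
  B6:   IN={a@B2, b@B2, c@B3, c@B4, d@B5, e@B3}   OUT={a@B2, b@B6, c@B3, c@B4, d@B5, e@B3, f@B6}

Merge at B3: IN[B3] = OUT[B2] = {a@B2, b@B2, c@B4, d@B5, e@B3}
Applying B3's transfer function to that IN value gives OUT[B3] (row B3 above).

Answer: {a@B2, b@B2, c@B3, d@B5, e@B3}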